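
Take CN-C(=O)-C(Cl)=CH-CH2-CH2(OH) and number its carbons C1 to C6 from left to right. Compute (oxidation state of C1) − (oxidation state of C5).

C1: 1C, 3N → 0 + 3 = +3
C5: 2C, 2H → 0 − 2 = -2
Difference: +3 − (-2) = +5.

+5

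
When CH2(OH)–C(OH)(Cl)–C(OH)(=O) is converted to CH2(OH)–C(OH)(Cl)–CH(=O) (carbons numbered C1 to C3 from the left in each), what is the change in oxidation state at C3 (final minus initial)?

Before: C3 has 1 bond to C, 3 bonds to O → oxidation state +3.
After: C3 has 1 bond to C, 1 bond to H, 2 bonds to O → oxidation state +1.
Δ = +1 − (+3) = -2, so this is a reduction at C3.

-2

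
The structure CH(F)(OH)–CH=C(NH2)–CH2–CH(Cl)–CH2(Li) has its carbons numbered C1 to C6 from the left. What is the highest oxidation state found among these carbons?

+1

Each bond to a more electronegative atom (O, N, halogen) counts +1, each bond to a less electronegative atom (H, metal, B, Si) counts −1, and each C–C bond counts 0. Tallying each carbon:
C1: 1C, 1H, 1O, 1F → 0 − 1 + 1 + 1 = +1
C2: 3C, 1H → 0 − 1 = -1
C3: 3C, 1N → 0 + 1 = +1
C4: 2C, 2H → 0 − 2 = -2
C5: 2C, 1H, 1Cl → 0 − 1 + 1 = 0
C6: 1C, 2H, 1Li → 0 − 2 − 1 = -3
The highest value is +1.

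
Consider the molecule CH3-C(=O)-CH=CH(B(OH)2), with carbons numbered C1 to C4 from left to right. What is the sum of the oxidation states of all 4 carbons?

-4

Assign +1 per bond to O/N/halogen, −1 per bond to H or an electropositive element, and 0 per bond to carbon. Tallying each carbon:
C1: 1C, 3H → 0 − 3 = -3
C2: 2C, 2O → 0 + 2 = +2
C3: 3C, 1H → 0 − 1 = -1
C4: 2C, 1H, 1B → 0 − 1 − 1 = -2
Sum = -3 + 2 − 1 − 2 = -4.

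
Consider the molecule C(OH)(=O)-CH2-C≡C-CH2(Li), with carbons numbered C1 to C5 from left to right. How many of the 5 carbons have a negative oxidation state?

Count +1 for every bond to an atom more electronegative than carbon and −1 for every bond to one less electronegative; C–C bonds are 0. Tallying each carbon:
C1: 1C, 3O → 0 + 3 = +3
C2: 2C, 2H → 0 − 2 = -2
C3: 4C → 0 = 0
C4: 4C → 0 = 0
C5: 1C, 2H, 1Li → 0 − 2 − 1 = -3
2 carbons (C2, C5) meet the condition.

2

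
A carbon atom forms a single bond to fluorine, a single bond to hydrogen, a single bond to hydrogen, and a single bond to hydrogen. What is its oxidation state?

The carbon has one bond to F (+1), one bond to H (-1), one bond to H (-1), one bond to H (-1).
Oxidation state = +1 − 1 − 1 − 1 = -2.

-2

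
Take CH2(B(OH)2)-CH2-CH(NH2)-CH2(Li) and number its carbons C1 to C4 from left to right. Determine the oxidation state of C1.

-3

Assign +1 per bond to O/N/halogen, −1 per bond to H or an electropositive element, and 0 per bond to carbon.
C1 has one bond to C (0), one bond to H (-1), one bond to B (-1), one bond to H (-1).
Oxidation state = 0 − 1 − 1 − 1 = -3.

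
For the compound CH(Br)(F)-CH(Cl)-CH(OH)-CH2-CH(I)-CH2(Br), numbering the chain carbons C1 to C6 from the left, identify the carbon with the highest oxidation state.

Assign +1 per bond to O/N/halogen, −1 per bond to H or an electropositive element, and 0 per bond to carbon. Tallying each carbon:
C1: 1C, 1H, 1F, 1Br → 0 − 1 + 1 + 1 = +1
C2: 2C, 1H, 1Cl → 0 − 1 + 1 = 0
C3: 2C, 1H, 1O → 0 − 1 + 1 = 0
C4: 2C, 2H → 0 − 2 = -2
C5: 2C, 1H, 1I → 0 − 1 + 1 = 0
C6: 1C, 2H, 1Br → 0 − 2 + 1 = -1
The most oxidised carbon is C1 at +1.

C1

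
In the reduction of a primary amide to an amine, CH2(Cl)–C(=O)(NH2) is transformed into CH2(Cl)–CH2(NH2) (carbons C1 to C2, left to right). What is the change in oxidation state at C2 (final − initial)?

Before: C2 has 1 bond to C, 2 bonds to O, 1 bond to N → oxidation state +3.
After: C2 has 1 bond to C, 2 bonds to H, 1 bond to N → oxidation state -1.
Δ = -1 − (+3) = -4, so this is a reduction at C2.

-4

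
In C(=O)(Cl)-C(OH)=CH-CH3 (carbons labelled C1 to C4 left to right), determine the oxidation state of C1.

+3

Assign +1 per bond to O/N/halogen, −1 per bond to H or an electropositive element, and 0 per bond to carbon.
C1 has one bond to C (0), a double bond to O (2×+1 = +2), one bond to Cl (+1).
Oxidation state = 0 + 2 + 1 = +3.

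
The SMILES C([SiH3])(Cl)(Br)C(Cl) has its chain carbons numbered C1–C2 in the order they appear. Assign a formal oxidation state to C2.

-1

C2 has one bond to C (0), one bond to H (-1), one bond to H (-1), one bond to Cl (+1).
Oxidation state = 0 − 1 − 1 + 1 = -1.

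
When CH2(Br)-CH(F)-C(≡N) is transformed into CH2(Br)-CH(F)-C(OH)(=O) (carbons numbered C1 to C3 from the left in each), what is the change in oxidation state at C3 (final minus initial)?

Before: C3 has 1 bond to C, 3 bonds to N → oxidation state +3.
After: C3 has 1 bond to C, 3 bonds to O → oxidation state +3.
Δ = +3 − (+3) = 0, so no net redox change at C3.

0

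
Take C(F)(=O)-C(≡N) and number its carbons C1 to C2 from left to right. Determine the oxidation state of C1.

C1 has one bond to C (0), one bond to F (+1), a double bond to O (2×+1 = +2).
Oxidation state = 0 + 1 + 2 = +3.

+3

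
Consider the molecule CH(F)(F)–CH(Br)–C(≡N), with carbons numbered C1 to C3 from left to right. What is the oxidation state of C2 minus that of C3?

-3

C2: 2C, 1H, 1Br → 0 − 1 + 1 = 0
C3: 1C, 3N → 0 + 3 = +3
Difference: 0 − (+3) = -3.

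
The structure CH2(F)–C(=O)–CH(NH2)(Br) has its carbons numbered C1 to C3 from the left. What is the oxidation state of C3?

+1

Count +1 for every bond to an atom more electronegative than carbon and −1 for every bond to one less electronegative; C–C bonds are 0.
C3 has one bond to C (0), one bond to N (+1), one bond to H (-1), one bond to Br (+1).
Oxidation state = 0 + 1 − 1 + 1 = +1.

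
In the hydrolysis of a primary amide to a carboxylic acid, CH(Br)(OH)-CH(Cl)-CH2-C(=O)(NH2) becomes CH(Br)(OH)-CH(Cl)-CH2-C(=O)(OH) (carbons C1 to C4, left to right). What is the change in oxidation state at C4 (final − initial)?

0

Before: C4 has 1 bond to C, 2 bonds to O, 1 bond to N → oxidation state +3.
After: C4 has 1 bond to C, 3 bonds to O → oxidation state +3.
Δ = +3 − (+3) = 0, so no net redox change at C4.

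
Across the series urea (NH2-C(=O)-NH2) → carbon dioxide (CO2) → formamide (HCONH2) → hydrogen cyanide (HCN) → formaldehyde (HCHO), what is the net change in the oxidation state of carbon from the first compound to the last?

-4

Carbon oxidation states along the series — urea: +4, carbon dioxide: +4, formamide: +2, hydrogen cyanide: +2, formaldehyde: 0.
Net change = 0 − (+4) = -4.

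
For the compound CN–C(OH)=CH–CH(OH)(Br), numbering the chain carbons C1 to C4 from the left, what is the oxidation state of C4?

+1

Count +1 for every bond to an atom more electronegative than carbon and −1 for every bond to one less electronegative; C–C bonds are 0.
C4 has one bond to C (0), one bond to O (+1), one bond to H (-1), one bond to Br (+1).
Oxidation state = 0 + 1 − 1 + 1 = +1.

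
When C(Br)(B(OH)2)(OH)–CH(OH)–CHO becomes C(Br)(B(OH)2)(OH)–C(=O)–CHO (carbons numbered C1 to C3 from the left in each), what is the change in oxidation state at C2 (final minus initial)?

+2

Before: C2 has 2 bonds to C, 1 bond to H, 1 bond to O → oxidation state 0.
After: C2 has 2 bonds to C, 2 bonds to O → oxidation state +2.
Δ = +2 − (0) = +2, so this is an oxidation at C2.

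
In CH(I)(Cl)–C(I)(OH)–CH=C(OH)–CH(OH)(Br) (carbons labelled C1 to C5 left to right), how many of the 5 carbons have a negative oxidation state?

1

Tallying each carbon's bonds:
C1: 1C, 1H, 1Cl, 1I → 0 − 1 + 1 + 1 = +1
C2: 2C, 1O, 1I → 0 + 1 + 1 = +2
C3: 3C, 1H → 0 − 1 = -1
C4: 3C, 1O → 0 + 1 = +1
C5: 1C, 1H, 1O, 1Br → 0 − 1 + 1 + 1 = +1
1 carbon (C3) meets the condition.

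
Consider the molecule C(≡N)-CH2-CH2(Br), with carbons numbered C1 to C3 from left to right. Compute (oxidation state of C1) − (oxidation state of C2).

+5

C1: 1C, 3N → 0 + 3 = +3
C2: 2C, 2H → 0 − 2 = -2
Difference: +3 − (-2) = +5.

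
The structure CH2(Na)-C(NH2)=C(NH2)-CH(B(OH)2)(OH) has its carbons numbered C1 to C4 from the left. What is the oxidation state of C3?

C3 has a double bond to C (2×0 = 0), one bond to C (0), one bond to N (+1).
Oxidation state = 0 + 0 + 1 = +1.

+1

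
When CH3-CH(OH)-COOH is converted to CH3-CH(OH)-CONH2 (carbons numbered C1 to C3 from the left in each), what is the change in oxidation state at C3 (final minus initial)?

Before: C3 has 1 bond to C, 3 bonds to O → oxidation state +3.
After: C3 has 1 bond to C, 2 bonds to O, 1 bond to N → oxidation state +3.
Δ = +3 − (+3) = 0, so no net redox change at C3.

0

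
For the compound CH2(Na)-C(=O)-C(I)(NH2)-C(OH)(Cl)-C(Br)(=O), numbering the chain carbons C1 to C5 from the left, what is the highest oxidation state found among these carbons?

Each bond to a more electronegative atom (O, N, halogen) counts +1, each bond to a less electronegative atom (H, metal, B, Si) counts −1, and each C–C bond counts 0. Tallying each carbon:
C1: 1C, 2H, 1Na → 0 − 2 − 1 = -3
C2: 2C, 2O → 0 + 2 = +2
C3: 2C, 1N, 1I → 0 + 1 + 1 = +2
C4: 2C, 1O, 1Cl → 0 + 1 + 1 = +2
C5: 1C, 2O, 1Br → 0 + 2 + 1 = +3
The highest value is +3.

+3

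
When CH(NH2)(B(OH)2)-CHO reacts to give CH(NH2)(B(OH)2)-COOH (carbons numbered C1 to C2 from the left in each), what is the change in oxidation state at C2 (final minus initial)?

+2

Before: C2 has 1 bond to C, 1 bond to H, 2 bonds to O → oxidation state +1.
After: C2 has 1 bond to C, 3 bonds to O → oxidation state +3.
Δ = +3 − (+1) = +2, so this is an oxidation at C2.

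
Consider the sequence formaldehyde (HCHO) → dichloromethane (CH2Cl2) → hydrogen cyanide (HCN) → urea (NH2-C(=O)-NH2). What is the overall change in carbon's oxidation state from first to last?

Carbon oxidation states along the series — formaldehyde: 0, dichloromethane: 0, hydrogen cyanide: +2, urea: +4.
Net change = +4 − (0) = +4.

+4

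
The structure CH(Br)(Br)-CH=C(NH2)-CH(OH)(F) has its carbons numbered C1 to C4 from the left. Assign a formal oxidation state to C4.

C4 has one bond to C (0), one bond to H (-1), one bond to O (+1), one bond to F (+1).
Oxidation state = 0 − 1 + 1 + 1 = +1.

+1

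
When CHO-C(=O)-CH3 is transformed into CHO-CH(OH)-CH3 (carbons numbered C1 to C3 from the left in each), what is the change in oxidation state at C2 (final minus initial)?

-2

Before: C2 has 2 bonds to C, 2 bonds to O → oxidation state +2.
After: C2 has 2 bonds to C, 1 bond to H, 1 bond to O → oxidation state 0.
Δ = 0 − (+2) = -2, so this is a reduction at C2.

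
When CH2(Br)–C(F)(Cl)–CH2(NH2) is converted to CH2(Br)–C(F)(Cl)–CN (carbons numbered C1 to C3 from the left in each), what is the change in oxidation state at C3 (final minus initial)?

Before: C3 has 1 bond to C, 2 bonds to H, 1 bond to N → oxidation state -1.
After: C3 has 1 bond to C, 3 bonds to N → oxidation state +3.
Δ = +3 − (-1) = +4, so this is an oxidation at C3.

+4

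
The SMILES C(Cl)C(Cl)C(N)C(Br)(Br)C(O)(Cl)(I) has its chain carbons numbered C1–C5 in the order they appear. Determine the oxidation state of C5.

C5 has one bond to C (0), one bond to O (+1), one bond to Cl (+1), one bond to I (+1).
Oxidation state = 0 + 1 + 1 + 1 = +3.

+3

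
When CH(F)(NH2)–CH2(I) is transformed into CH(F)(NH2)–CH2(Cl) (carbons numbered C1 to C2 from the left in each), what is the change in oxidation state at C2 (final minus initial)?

Before: C2 has 1 bond to C, 2 bonds to H, 1 bond to I → oxidation state -1.
After: C2 has 1 bond to C, 2 bonds to H, 1 bond to Cl → oxidation state -1.
Δ = -1 − (-1) = 0, so no net redox change at C2.

0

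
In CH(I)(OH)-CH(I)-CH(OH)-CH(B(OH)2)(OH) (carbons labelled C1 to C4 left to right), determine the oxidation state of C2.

0

C2 has one bond to C (0), one bond to C (0), one bond to H (-1), one bond to I (+1).
Oxidation state = 0 + 0 − 1 + 1 = 0.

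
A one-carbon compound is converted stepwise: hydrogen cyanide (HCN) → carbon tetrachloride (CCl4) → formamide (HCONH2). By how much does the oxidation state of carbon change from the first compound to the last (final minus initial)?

0

Carbon oxidation states along the series — hydrogen cyanide: +2, carbon tetrachloride: +4, formamide: +2.
Net change = +2 − (+2) = 0.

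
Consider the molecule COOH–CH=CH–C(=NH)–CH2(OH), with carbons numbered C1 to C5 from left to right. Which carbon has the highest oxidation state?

Bonds to more-electronegative neighbours contribute +1 each, bonds to H or metals contribute −1 each, and C–C bonds contribute 0. Tallying each carbon:
C1: 1C, 3O → 0 + 3 = +3
C2: 3C, 1H → 0 − 1 = -1
C3: 3C, 1H → 0 − 1 = -1
C4: 2C, 2N → 0 + 2 = +2
C5: 1C, 2H, 1O → 0 − 2 + 1 = -1
The most oxidised carbon is C1 at +3.

C1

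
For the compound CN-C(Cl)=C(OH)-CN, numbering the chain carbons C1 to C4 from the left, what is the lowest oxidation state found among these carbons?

+1

Assign +1 per bond to O/N/halogen, −1 per bond to H or an electropositive element, and 0 per bond to carbon. Tallying each carbon:
C1: 1C, 3N → 0 + 3 = +3
C2: 3C, 1Cl → 0 + 1 = +1
C3: 3C, 1O → 0 + 1 = +1
C4: 1C, 3N → 0 + 3 = +3
The lowest value is +1.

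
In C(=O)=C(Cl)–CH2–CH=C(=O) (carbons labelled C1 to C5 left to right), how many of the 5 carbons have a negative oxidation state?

2

Tallying each carbon's bonds:
C1: 2C, 2O → 0 + 2 = +2
C2: 3C, 1Cl → 0 + 1 = +1
C3: 2C, 2H → 0 − 2 = -2
C4: 3C, 1H → 0 − 1 = -1
C5: 2C, 2O → 0 + 2 = +2
2 carbons (C3, C4) meet the condition.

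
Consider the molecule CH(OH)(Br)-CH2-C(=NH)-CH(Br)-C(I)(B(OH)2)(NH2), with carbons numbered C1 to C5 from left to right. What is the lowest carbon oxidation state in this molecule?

Each bond to a more electronegative atom (O, N, halogen) counts +1, each bond to a less electronegative atom (H, metal, B, Si) counts −1, and each C–C bond counts 0. Tallying each carbon:
C1: 1C, 1H, 1O, 1Br → 0 − 1 + 1 + 1 = +1
C2: 2C, 2H → 0 − 2 = -2
C3: 2C, 2N → 0 + 2 = +2
C4: 2C, 1H, 1Br → 0 − 1 + 1 = 0
C5: 1C, 1N, 1I, 1B → 0 + 1 + 1 − 1 = +1
The lowest value is -2.

-2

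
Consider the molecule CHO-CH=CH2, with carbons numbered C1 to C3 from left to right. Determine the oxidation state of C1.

Count +1 for every bond to an atom more electronegative than carbon and −1 for every bond to one less electronegative; C–C bonds are 0.
C1 has one bond to C (0), one bond to H (-1), a double bond to O (2×+1 = +2).
Oxidation state = 0 − 1 + 2 = +1.

+1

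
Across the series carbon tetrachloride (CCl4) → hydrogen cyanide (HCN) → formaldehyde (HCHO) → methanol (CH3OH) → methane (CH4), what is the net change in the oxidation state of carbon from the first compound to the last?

Carbon oxidation states along the series — carbon tetrachloride: +4, hydrogen cyanide: +2, formaldehyde: 0, methanol: -2, methane: -4.
Net change = -4 − (+4) = -8.

-8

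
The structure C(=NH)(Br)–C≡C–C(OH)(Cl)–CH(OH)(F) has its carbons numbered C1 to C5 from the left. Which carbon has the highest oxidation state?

Assign +1 per bond to O/N/halogen, −1 per bond to H or an electropositive element, and 0 per bond to carbon. Tallying each carbon:
C1: 1C, 2N, 1Br → 0 + 2 + 1 = +3
C2: 4C → 0 = 0
C3: 4C → 0 = 0
C4: 2C, 1O, 1Cl → 0 + 1 + 1 = +2
C5: 1C, 1H, 1O, 1F → 0 − 1 + 1 + 1 = +1
The most oxidised carbon is C1 at +3.

C1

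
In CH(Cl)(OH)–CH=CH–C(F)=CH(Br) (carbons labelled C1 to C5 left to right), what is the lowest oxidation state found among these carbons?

Count +1 for every bond to an atom more electronegative than carbon and −1 for every bond to one less electronegative; C–C bonds are 0. Tallying each carbon:
C1: 1C, 1H, 1O, 1Cl → 0 − 1 + 1 + 1 = +1
C2: 3C, 1H → 0 − 1 = -1
C3: 3C, 1H → 0 − 1 = -1
C4: 3C, 1F → 0 + 1 = +1
C5: 2C, 1H, 1Br → 0 − 1 + 1 = 0
The lowest value is -1.

-1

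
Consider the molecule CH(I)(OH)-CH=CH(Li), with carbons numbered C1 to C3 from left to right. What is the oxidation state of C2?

-1

Count +1 for every bond to an atom more electronegative than carbon and −1 for every bond to one less electronegative; C–C bonds are 0.
C2 has one bond to C (0), a double bond to C (2×0 = 0), one bond to H (-1).
Oxidation state = 0 + 0 − 1 = -1.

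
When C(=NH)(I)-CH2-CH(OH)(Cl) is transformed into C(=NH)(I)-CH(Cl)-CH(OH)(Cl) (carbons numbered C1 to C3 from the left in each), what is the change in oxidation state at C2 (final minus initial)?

Before: C2 has 2 bonds to C, 2 bonds to H → oxidation state -2.
After: C2 has 2 bonds to C, 1 bond to H, 1 bond to Cl → oxidation state 0.
Δ = 0 − (-2) = +2, so this is an oxidation at C2.

+2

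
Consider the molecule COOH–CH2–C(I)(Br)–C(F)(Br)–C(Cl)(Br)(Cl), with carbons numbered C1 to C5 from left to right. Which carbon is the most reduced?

C2

Tallying each carbon's bonds:
C1: 1C, 3O → 0 + 3 = +3
C2: 2C, 2H → 0 − 2 = -2
C3: 2C, 1Br, 1I → 0 + 1 + 1 = +2
C4: 2C, 1F, 1Br → 0 + 1 + 1 = +2
C5: 1C, 2Cl, 1Br → 0 + 2 + 1 = +3
The most reduced carbon is C2 at -2.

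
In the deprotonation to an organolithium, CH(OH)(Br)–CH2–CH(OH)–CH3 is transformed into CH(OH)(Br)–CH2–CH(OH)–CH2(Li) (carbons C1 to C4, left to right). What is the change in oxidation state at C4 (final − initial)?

Before: C4 has 1 bond to C, 3 bonds to H → oxidation state -3.
After: C4 has 1 bond to C, 2 bonds to H, 1 bond to Li → oxidation state -3.
Δ = -3 − (-3) = 0, so no net redox change at C4.

0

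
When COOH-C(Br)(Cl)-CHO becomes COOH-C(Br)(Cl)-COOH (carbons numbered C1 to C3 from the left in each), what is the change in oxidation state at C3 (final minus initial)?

+2

Before: C3 has 1 bond to C, 1 bond to H, 2 bonds to O → oxidation state +1.
After: C3 has 1 bond to C, 3 bonds to O → oxidation state +3.
Δ = +3 − (+1) = +2, so this is an oxidation at C3.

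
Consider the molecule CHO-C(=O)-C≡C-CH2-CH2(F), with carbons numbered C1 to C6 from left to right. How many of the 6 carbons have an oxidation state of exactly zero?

2

Assign +1 per bond to O/N/halogen, −1 per bond to H or an electropositive element, and 0 per bond to carbon. Tallying each carbon:
C1: 1C, 1H, 2O → 0 − 1 + 2 = +1
C2: 2C, 2O → 0 + 2 = +2
C3: 4C → 0 = 0
C4: 4C → 0 = 0
C5: 2C, 2H → 0 − 2 = -2
C6: 1C, 2H, 1F → 0 − 2 + 1 = -1
2 carbons (C3, C4) meet the condition.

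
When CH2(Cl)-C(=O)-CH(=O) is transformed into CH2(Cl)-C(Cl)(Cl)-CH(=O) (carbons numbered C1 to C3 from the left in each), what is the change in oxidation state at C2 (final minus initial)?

Before: C2 has 2 bonds to C, 2 bonds to O → oxidation state +2.
After: C2 has 2 bonds to C, 2 bonds to Cl → oxidation state +2.
Δ = +2 − (+2) = 0, so no net redox change at C2.

0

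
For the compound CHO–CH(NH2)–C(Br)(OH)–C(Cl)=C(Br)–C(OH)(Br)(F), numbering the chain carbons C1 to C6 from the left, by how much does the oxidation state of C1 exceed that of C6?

C1: 1C, 1H, 2O → 0 − 1 + 2 = +1
C6: 1C, 1O, 1F, 1Br → 0 + 1 + 1 + 1 = +3
Difference: +1 − (+3) = -2.

-2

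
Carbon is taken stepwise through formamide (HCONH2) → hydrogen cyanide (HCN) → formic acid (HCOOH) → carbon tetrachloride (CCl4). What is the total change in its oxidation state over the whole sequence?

+2

Carbon oxidation states along the series — formamide: +2, hydrogen cyanide: +2, formic acid: +2, carbon tetrachloride: +4.
Net change = +4 − (+2) = +2.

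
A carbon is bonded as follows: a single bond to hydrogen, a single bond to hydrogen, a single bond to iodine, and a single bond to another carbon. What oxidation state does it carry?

-1

Each bond to a more electronegative atom (O, N, halogen) counts +1, each bond to a less electronegative atom (H, metal, B, Si) counts −1, and each C–C bond counts 0.
The carbon has one bond to C (0), one bond to I (+1), one bond to H (-1), one bond to H (-1).
Oxidation state = 0 + 1 − 1 − 1 = -1.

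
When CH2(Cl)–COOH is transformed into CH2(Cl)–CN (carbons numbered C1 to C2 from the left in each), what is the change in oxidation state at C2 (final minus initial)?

0

Before: C2 has 1 bond to C, 3 bonds to O → oxidation state +3.
After: C2 has 1 bond to C, 3 bonds to N → oxidation state +3.
Δ = +3 − (+3) = 0, so no net redox change at C2.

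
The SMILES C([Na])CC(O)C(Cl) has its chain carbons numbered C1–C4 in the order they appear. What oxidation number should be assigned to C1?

C1 has one bond to C (0), one bond to H (-1), one bond to H (-1), one bond to Na (-1).
Oxidation state = 0 − 1 − 1 − 1 = -3.

-3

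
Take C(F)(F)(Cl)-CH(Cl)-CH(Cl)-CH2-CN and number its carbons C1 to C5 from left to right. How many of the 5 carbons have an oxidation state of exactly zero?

Tallying each carbon's bonds:
C1: 1C, 2F, 1Cl → 0 + 2 + 1 = +3
C2: 2C, 1H, 1Cl → 0 − 1 + 1 = 0
C3: 2C, 1H, 1Cl → 0 − 1 + 1 = 0
C4: 2C, 2H → 0 − 2 = -2
C5: 1C, 3N → 0 + 3 = +3
2 carbons (C2, C3) meet the condition.

2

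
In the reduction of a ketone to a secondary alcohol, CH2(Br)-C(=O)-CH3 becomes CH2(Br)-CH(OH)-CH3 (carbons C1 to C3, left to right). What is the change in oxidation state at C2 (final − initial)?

-2

Before: C2 has 2 bonds to C, 2 bonds to O → oxidation state +2.
After: C2 has 2 bonds to C, 1 bond to H, 1 bond to O → oxidation state 0.
Δ = 0 − (+2) = -2, so this is a reduction at C2.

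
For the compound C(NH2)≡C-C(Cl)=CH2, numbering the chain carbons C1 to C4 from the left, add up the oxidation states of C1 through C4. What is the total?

Tallying each carbon's bonds:
C1: 3C, 1N → 0 + 1 = +1
C2: 4C → 0 = 0
C3: 3C, 1Cl → 0 + 1 = +1
C4: 2C, 2H → 0 − 2 = -2
Sum = +1 + 0 + 1 − 2 = 0.

0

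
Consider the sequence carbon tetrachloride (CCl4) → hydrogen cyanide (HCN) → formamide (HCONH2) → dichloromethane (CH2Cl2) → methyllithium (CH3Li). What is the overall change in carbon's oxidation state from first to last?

-8

Carbon oxidation states along the series — carbon tetrachloride: +4, hydrogen cyanide: +2, formamide: +2, dichloromethane: 0, methyllithium: -4.
Net change = -4 − (+4) = -8.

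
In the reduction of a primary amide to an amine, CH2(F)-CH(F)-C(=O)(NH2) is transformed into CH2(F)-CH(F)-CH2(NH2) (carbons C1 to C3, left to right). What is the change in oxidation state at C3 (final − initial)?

-4

Before: C3 has 1 bond to C, 2 bonds to O, 1 bond to N → oxidation state +3.
After: C3 has 1 bond to C, 2 bonds to H, 1 bond to N → oxidation state -1.
Δ = -1 − (+3) = -4, so this is a reduction at C3.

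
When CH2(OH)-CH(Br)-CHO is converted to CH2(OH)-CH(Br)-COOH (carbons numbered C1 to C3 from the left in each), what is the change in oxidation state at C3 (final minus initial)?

+2

Before: C3 has 1 bond to C, 1 bond to H, 2 bonds to O → oxidation state +1.
After: C3 has 1 bond to C, 3 bonds to O → oxidation state +3.
Δ = +3 − (+1) = +2, so this is an oxidation at C3.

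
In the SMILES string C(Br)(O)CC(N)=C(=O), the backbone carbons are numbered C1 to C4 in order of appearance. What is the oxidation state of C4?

Count +1 for every bond to an atom more electronegative than carbon and −1 for every bond to one less electronegative; C–C bonds are 0.
C4 has a double bond to C (2×0 = 0), a double bond to O (2×+1 = +2).
Oxidation state = 0 + 2 = +2.

+2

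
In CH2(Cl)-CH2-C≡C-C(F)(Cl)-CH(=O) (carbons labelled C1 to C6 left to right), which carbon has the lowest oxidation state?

C2

Assign +1 per bond to O/N/halogen, −1 per bond to H or an electropositive element, and 0 per bond to carbon. Tallying each carbon:
C1: 1C, 2H, 1Cl → 0 − 2 + 1 = -1
C2: 2C, 2H → 0 − 2 = -2
C3: 4C → 0 = 0
C4: 4C → 0 = 0
C5: 2C, 1F, 1Cl → 0 + 1 + 1 = +2
C6: 1C, 1H, 2O → 0 − 1 + 2 = +1
The most reduced carbon is C2 at -2.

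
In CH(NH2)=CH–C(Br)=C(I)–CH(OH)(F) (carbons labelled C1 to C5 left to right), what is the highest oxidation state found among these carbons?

Count +1 for every bond to an atom more electronegative than carbon and −1 for every bond to one less electronegative; C–C bonds are 0. Tallying each carbon:
C1: 2C, 1H, 1N → 0 − 1 + 1 = 0
C2: 3C, 1H → 0 − 1 = -1
C3: 3C, 1Br → 0 + 1 = +1
C4: 3C, 1I → 0 + 1 = +1
C5: 1C, 1H, 1O, 1F → 0 − 1 + 1 + 1 = +1
The highest value is +1.

+1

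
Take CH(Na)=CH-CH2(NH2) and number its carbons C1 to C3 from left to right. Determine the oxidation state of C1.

Bonds to more-electronegative neighbours contribute +1 each, bonds to H or metals contribute −1 each, and C–C bonds contribute 0.
C1 has a double bond to C (2×0 = 0), one bond to Na (-1), one bond to H (-1).
Oxidation state = 0 − 1 − 1 = -2.

-2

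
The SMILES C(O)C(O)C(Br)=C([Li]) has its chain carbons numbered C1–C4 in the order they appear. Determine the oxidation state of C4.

-2

Each bond to a more electronegative atom (O, N, halogen) counts +1, each bond to a less electronegative atom (H, metal, B, Si) counts −1, and each C–C bond counts 0.
C4 has a double bond to C (2×0 = 0), one bond to Li (-1), one bond to H (-1).
Oxidation state = 0 − 1 − 1 = -2.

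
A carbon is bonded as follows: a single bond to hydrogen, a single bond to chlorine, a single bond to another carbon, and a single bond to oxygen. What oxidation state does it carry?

+1

The carbon has one bond to C (0), one bond to H (-1), one bond to Cl (+1), one bond to O (+1).
Oxidation state = 0 − 1 + 1 + 1 = +1.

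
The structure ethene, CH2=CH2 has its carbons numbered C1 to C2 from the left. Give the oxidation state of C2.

-2

Bonds to more-electronegative neighbours contribute +1 each, bonds to H or metals contribute −1 each, and C–C bonds contribute 0.
C2 has one bond to H (-1), one bond to H (-1), a double bond to C (2×0 = 0).
Oxidation state = -1 − 1 + 0 = -2.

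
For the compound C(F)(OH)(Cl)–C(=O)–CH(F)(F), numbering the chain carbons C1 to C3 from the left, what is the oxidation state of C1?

+3

C1 has one bond to C (0), one bond to F (+1), one bond to O (+1), one bond to Cl (+1).
Oxidation state = 0 + 1 + 1 + 1 = +3.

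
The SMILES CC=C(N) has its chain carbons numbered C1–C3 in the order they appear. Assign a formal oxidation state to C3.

0

C3 has a double bond to C (2×0 = 0), one bond to H (-1), one bond to N (+1).
Oxidation state = 0 − 1 + 1 = 0.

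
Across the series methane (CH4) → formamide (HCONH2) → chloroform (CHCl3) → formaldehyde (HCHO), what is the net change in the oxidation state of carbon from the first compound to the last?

Carbon oxidation states along the series — methane: -4, formamide: +2, chloroform: +2, formaldehyde: 0.
Net change = 0 − (-4) = +4.

+4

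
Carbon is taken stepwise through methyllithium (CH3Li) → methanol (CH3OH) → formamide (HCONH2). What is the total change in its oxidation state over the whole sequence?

Carbon oxidation states along the series — methyllithium: -4, methanol: -2, formamide: +2.
Net change = +2 − (-4) = +6.

+6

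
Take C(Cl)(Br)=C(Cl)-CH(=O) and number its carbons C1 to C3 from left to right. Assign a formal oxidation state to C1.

+2

Bonds to more-electronegative neighbours contribute +1 each, bonds to H or metals contribute −1 each, and C–C bonds contribute 0.
C1 has a double bond to C (2×0 = 0), one bond to Cl (+1), one bond to Br (+1).
Oxidation state = 0 + 1 + 1 = +2.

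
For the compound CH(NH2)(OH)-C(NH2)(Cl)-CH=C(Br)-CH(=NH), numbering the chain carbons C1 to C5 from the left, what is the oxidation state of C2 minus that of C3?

+3

C2: 2C, 1N, 1Cl → 0 + 1 + 1 = +2
C3: 3C, 1H → 0 − 1 = -1
Difference: +2 − (-1) = +3.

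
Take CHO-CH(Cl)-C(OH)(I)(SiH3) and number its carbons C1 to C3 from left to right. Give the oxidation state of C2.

0

Each bond to a more electronegative atom (O, N, halogen) counts +1, each bond to a less electronegative atom (H, metal, B, Si) counts −1, and each C–C bond counts 0.
C2 has one bond to C (0), one bond to C (0), one bond to H (-1), one bond to Cl (+1).
Oxidation state = 0 + 0 − 1 + 1 = 0.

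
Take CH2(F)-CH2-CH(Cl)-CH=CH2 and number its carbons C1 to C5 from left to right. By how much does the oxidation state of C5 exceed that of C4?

C5: 2C, 2H → 0 − 2 = -2
C4: 3C, 1H → 0 − 1 = -1
Difference: -2 − (-1) = -1.

-1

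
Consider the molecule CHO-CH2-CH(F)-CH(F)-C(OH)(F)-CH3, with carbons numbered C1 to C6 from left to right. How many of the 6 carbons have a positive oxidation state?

2

Tallying each carbon's bonds:
C1: 1C, 1H, 2O → 0 − 1 + 2 = +1
C2: 2C, 2H → 0 − 2 = -2
C3: 2C, 1H, 1F → 0 − 1 + 1 = 0
C4: 2C, 1H, 1F → 0 − 1 + 1 = 0
C5: 2C, 1O, 1F → 0 + 1 + 1 = +2
C6: 1C, 3H → 0 − 3 = -3
2 carbons (C1, C5) meet the condition.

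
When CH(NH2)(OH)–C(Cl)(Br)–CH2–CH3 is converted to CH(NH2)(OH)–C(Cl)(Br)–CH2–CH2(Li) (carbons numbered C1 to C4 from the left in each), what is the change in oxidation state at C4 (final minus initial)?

Before: C4 has 1 bond to C, 3 bonds to H → oxidation state -3.
After: C4 has 1 bond to C, 2 bonds to H, 1 bond to Li → oxidation state -3.
Δ = -3 − (-3) = 0, so no net redox change at C4.

0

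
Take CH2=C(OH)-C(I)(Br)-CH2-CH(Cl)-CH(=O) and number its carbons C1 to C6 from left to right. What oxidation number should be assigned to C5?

0

Assign +1 per bond to O/N/halogen, −1 per bond to H or an electropositive element, and 0 per bond to carbon.
C5 has one bond to C (0), one bond to C (0), one bond to H (-1), one bond to Cl (+1).
Oxidation state = 0 + 0 − 1 + 1 = 0.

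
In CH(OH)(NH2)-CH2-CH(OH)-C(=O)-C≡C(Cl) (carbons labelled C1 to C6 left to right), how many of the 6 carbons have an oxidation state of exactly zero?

Tallying each carbon's bonds:
C1: 1C, 1H, 1O, 1N → 0 − 1 + 1 + 1 = +1
C2: 2C, 2H → 0 − 2 = -2
C3: 2C, 1H, 1O → 0 − 1 + 1 = 0
C4: 2C, 2O → 0 + 2 = +2
C5: 4C → 0 = 0
C6: 3C, 1Cl → 0 + 1 = +1
2 carbons (C3, C5) meet the condition.

2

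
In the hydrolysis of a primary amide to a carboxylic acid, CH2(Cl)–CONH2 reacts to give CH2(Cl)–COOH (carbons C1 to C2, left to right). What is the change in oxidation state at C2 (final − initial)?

Before: C2 has 1 bond to C, 2 bonds to O, 1 bond to N → oxidation state +3.
After: C2 has 1 bond to C, 3 bonds to O → oxidation state +3.
Δ = +3 − (+3) = 0, so no net redox change at C2.

0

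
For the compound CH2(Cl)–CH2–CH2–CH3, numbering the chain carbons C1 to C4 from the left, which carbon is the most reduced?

Tallying each carbon's bonds:
C1: 1C, 2H, 1Cl → 0 − 2 + 1 = -1
C2: 2C, 2H → 0 − 2 = -2
C3: 2C, 2H → 0 − 2 = -2
C4: 1C, 3H → 0 − 3 = -3
The most reduced carbon is C4 at -3.

C4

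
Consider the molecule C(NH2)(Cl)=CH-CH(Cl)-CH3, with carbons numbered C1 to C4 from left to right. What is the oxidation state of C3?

0

Assign +1 per bond to O/N/halogen, −1 per bond to H or an electropositive element, and 0 per bond to carbon.
C3 has one bond to C (0), one bond to C (0), one bond to H (-1), one bond to Cl (+1).
Oxidation state = 0 + 0 − 1 + 1 = 0.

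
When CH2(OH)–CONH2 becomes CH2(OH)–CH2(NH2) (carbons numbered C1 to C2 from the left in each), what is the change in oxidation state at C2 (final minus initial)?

Before: C2 has 1 bond to C, 2 bonds to O, 1 bond to N → oxidation state +3.
After: C2 has 1 bond to C, 2 bonds to H, 1 bond to N → oxidation state -1.
Δ = -1 − (+3) = -4, so this is a reduction at C2.

-4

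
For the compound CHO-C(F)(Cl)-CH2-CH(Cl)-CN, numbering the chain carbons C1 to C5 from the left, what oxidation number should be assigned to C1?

C1 has one bond to C (0), a double bond to O (2×+1 = +2), one bond to H (-1).
Oxidation state = 0 + 2 − 1 = +1.

+1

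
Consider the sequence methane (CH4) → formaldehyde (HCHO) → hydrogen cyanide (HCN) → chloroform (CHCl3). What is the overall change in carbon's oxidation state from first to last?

Carbon oxidation states along the series — methane: -4, formaldehyde: 0, hydrogen cyanide: +2, chloroform: +2.
Net change = +2 − (-4) = +6.

+6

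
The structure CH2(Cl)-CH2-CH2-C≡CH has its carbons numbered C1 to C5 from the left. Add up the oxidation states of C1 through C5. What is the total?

-6

Tallying each carbon's bonds:
C1: 1C, 2H, 1Cl → 0 − 2 + 1 = -1
C2: 2C, 2H → 0 − 2 = -2
C3: 2C, 2H → 0 − 2 = -2
C4: 4C → 0 = 0
C5: 3C, 1H → 0 − 1 = -1
Sum = -1 − 2 − 2 + 0 − 1 = -6.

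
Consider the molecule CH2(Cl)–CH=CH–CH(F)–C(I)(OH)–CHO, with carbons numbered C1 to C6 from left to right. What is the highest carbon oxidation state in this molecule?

+2

Count +1 for every bond to an atom more electronegative than carbon and −1 for every bond to one less electronegative; C–C bonds are 0. Tallying each carbon:
C1: 1C, 2H, 1Cl → 0 − 2 + 1 = -1
C2: 3C, 1H → 0 − 1 = -1
C3: 3C, 1H → 0 − 1 = -1
C4: 2C, 1H, 1F → 0 − 1 + 1 = 0
C5: 2C, 1O, 1I → 0 + 1 + 1 = +2
C6: 1C, 1H, 2O → 0 − 1 + 2 = +1
The highest value is +2.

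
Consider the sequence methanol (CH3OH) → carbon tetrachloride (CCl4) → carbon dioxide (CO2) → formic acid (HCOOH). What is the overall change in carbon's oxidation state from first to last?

+4

Carbon oxidation states along the series — methanol: -2, carbon tetrachloride: +4, carbon dioxide: +4, formic acid: +2.
Net change = +2 − (-2) = +4.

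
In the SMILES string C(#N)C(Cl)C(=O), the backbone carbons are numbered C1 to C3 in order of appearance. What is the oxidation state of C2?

0

Count +1 for every bond to an atom more electronegative than carbon and −1 for every bond to one less electronegative; C–C bonds are 0.
C2 has one bond to C (0), one bond to C (0), one bond to Cl (+1), one bond to H (-1).
Oxidation state = 0 + 0 + 1 − 1 = 0.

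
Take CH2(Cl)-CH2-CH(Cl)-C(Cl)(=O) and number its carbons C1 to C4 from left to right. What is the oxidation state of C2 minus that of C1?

C2: 2C, 2H → 0 − 2 = -2
C1: 1C, 2H, 1Cl → 0 − 2 + 1 = -1
Difference: -2 − (-1) = -1.

-1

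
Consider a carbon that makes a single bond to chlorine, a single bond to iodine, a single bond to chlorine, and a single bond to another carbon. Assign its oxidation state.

The carbon has one bond to C (0), one bond to I (+1), one bond to Cl (+1), one bond to Cl (+1).
Oxidation state = 0 + 1 + 1 + 1 = +3.

+3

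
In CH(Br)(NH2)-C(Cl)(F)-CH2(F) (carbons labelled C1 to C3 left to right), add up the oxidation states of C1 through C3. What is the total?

Count +1 for every bond to an atom more electronegative than carbon and −1 for every bond to one less electronegative; C–C bonds are 0. Tallying each carbon:
C1: 1C, 1H, 1N, 1Br → 0 − 1 + 1 + 1 = +1
C2: 2C, 1F, 1Cl → 0 + 1 + 1 = +2
C3: 1C, 2H, 1F → 0 − 2 + 1 = -1
Sum = +1 + 2 − 1 = +2.

+2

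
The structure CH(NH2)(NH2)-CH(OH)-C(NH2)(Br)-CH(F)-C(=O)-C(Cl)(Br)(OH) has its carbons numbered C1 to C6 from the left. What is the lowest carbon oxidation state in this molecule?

Tallying each carbon's bonds:
C1: 1C, 1H, 2N → 0 − 1 + 2 = +1
C2: 2C, 1H, 1O → 0 − 1 + 1 = 0
C3: 2C, 1N, 1Br → 0 + 1 + 1 = +2
C4: 2C, 1H, 1F → 0 − 1 + 1 = 0
C5: 2C, 2O → 0 + 2 = +2
C6: 1C, 1O, 1Cl, 1Br → 0 + 1 + 1 + 1 = +3
The lowest value is 0.

0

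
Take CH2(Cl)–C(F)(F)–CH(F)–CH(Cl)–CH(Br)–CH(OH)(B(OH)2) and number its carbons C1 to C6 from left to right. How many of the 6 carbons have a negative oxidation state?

Tallying each carbon's bonds:
C1: 1C, 2H, 1Cl → 0 − 2 + 1 = -1
C2: 2C, 2F → 0 + 2 = +2
C3: 2C, 1H, 1F → 0 − 1 + 1 = 0
C4: 2C, 1H, 1Cl → 0 − 1 + 1 = 0
C5: 2C, 1H, 1Br → 0 − 1 + 1 = 0
C6: 1C, 1H, 1O, 1B → 0 − 1 + 1 − 1 = -1
2 carbons (C1, C6) meet the condition.

2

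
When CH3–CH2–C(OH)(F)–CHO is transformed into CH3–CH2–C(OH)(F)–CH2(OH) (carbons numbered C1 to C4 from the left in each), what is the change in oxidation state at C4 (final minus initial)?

Before: C4 has 1 bond to C, 1 bond to H, 2 bonds to O → oxidation state +1.
After: C4 has 1 bond to C, 2 bonds to H, 1 bond to O → oxidation state -1.
Δ = -1 − (+1) = -2, so this is a reduction at C4.

-2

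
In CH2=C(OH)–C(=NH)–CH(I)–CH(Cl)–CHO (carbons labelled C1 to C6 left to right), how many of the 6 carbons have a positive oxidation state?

3

Tallying each carbon's bonds:
C1: 2C, 2H → 0 − 2 = -2
C2: 3C, 1O → 0 + 1 = +1
C3: 2C, 2N → 0 + 2 = +2
C4: 2C, 1H, 1I → 0 − 1 + 1 = 0
C5: 2C, 1H, 1Cl → 0 − 1 + 1 = 0
C6: 1C, 1H, 2O → 0 − 1 + 2 = +1
3 carbons (C2, C3, C6) meet the condition.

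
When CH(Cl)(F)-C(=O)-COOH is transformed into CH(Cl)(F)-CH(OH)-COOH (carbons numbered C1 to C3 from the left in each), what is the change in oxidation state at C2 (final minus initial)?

Before: C2 has 2 bonds to C, 2 bonds to O → oxidation state +2.
After: C2 has 2 bonds to C, 1 bond to H, 1 bond to O → oxidation state 0.
Δ = 0 − (+2) = -2, so this is a reduction at C2.

-2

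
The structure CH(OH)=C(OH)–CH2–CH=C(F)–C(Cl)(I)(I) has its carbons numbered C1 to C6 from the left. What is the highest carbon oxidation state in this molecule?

+3

Tallying each carbon's bonds:
C1: 2C, 1H, 1O → 0 − 1 + 1 = 0
C2: 3C, 1O → 0 + 1 = +1
C3: 2C, 2H → 0 − 2 = -2
C4: 3C, 1H → 0 − 1 = -1
C5: 3C, 1F → 0 + 1 = +1
C6: 1C, 1Cl, 2I → 0 + 1 + 2 = +3
The highest value is +3.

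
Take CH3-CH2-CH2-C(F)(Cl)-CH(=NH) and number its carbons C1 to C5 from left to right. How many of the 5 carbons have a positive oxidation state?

2

Bonds to more-electronegative neighbours contribute +1 each, bonds to H or metals contribute −1 each, and C–C bonds contribute 0. Tallying each carbon:
C1: 1C, 3H → 0 − 3 = -3
C2: 2C, 2H → 0 − 2 = -2
C3: 2C, 2H → 0 − 2 = -2
C4: 2C, 1F, 1Cl → 0 + 1 + 1 = +2
C5: 1C, 1H, 2N → 0 − 1 + 2 = +1
2 carbons (C4, C5) meet the condition.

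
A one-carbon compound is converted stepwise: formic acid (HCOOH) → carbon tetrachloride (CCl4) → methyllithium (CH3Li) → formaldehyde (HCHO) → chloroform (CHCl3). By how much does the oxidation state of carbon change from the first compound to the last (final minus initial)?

Carbon oxidation states along the series — formic acid: +2, carbon tetrachloride: +4, methyllithium: -4, formaldehyde: 0, chloroform: +2.
Net change = +2 − (+2) = 0.

0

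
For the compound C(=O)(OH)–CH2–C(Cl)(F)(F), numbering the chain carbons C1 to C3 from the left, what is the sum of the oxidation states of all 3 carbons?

Assign +1 per bond to O/N/halogen, −1 per bond to H or an electropositive element, and 0 per bond to carbon. Tallying each carbon:
C1: 1C, 3O → 0 + 3 = +3
C2: 2C, 2H → 0 − 2 = -2
C3: 1C, 2F, 1Cl → 0 + 2 + 1 = +3
Sum = +3 − 2 + 3 = +4.

+4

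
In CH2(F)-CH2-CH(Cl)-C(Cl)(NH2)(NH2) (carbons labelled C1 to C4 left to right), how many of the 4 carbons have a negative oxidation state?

Assign +1 per bond to O/N/halogen, −1 per bond to H or an electropositive element, and 0 per bond to carbon. Tallying each carbon:
C1: 1C, 2H, 1F → 0 − 2 + 1 = -1
C2: 2C, 2H → 0 − 2 = -2
C3: 2C, 1H, 1Cl → 0 − 1 + 1 = 0
C4: 1C, 2N, 1Cl → 0 + 2 + 1 = +3
2 carbons (C1, C2) meet the condition.

2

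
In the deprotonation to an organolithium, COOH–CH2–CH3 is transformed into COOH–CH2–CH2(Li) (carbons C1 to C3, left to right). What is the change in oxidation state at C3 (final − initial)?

0

Before: C3 has 1 bond to C, 3 bonds to H → oxidation state -3.
After: C3 has 1 bond to C, 2 bonds to H, 1 bond to Li → oxidation state -3.
Δ = -3 − (-3) = 0, so no net redox change at C3.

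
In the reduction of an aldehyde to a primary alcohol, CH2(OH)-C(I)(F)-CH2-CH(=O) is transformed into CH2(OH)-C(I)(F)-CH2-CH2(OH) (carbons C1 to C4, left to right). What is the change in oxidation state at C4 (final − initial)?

Before: C4 has 1 bond to C, 1 bond to H, 2 bonds to O → oxidation state +1.
After: C4 has 1 bond to C, 2 bonds to H, 1 bond to O → oxidation state -1.
Δ = -1 − (+1) = -2, so this is a reduction at C4.

-2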